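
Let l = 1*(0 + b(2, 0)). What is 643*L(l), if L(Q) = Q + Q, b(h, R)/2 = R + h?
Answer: 5144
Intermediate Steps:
b(h, R) = 2*R + 2*h (b(h, R) = 2*(R + h) = 2*R + 2*h)
l = 4 (l = 1*(0 + (2*0 + 2*2)) = 1*(0 + (0 + 4)) = 1*(0 + 4) = 1*4 = 4)
L(Q) = 2*Q
643*L(l) = 643*(2*4) = 643*8 = 5144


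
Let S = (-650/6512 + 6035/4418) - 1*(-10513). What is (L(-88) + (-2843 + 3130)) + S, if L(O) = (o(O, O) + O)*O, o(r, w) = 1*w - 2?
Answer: 190351532911/7192504 ≈ 26465.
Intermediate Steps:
o(r, w) = -2 + w (o(r, w) = w - 2 = -2 + w)
L(O) = O*(-2 + 2*O) (L(O) = ((-2 + O) + O)*O = (-2 + 2*O)*O = O*(-2 + 2*O))
S = 75623901607/7192504 (S = (-650*1/6512 + 6035*(1/4418)) + 10513 = (-325/3256 + 6035/4418) + 10513 = 9107055/7192504 + 10513 = 75623901607/7192504 ≈ 10514.)
(L(-88) + (-2843 + 3130)) + S = (2*(-88)*(-1 - 88) + (-2843 + 3130)) + 75623901607/7192504 = (2*(-88)*(-89) + 287) + 75623901607/7192504 = (15664 + 287) + 75623901607/7192504 = 15951 + 75623901607/7192504 = 190351532911/7192504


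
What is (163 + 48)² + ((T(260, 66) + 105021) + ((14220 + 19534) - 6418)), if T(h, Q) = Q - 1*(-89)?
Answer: 177033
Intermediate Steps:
T(h, Q) = 89 + Q (T(h, Q) = Q + 89 = 89 + Q)
(163 + 48)² + ((T(260, 66) + 105021) + ((14220 + 19534) - 6418)) = (163 + 48)² + (((89 + 66) + 105021) + ((14220 + 19534) - 6418)) = 211² + ((155 + 105021) + (33754 - 6418)) = 44521 + (105176 + 27336) = 44521 + 132512 = 177033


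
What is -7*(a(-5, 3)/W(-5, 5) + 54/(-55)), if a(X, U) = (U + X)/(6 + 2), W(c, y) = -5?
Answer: 287/44 ≈ 6.5227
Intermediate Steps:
a(X, U) = U/8 + X/8 (a(X, U) = (U + X)/8 = (U + X)*(1/8) = U/8 + X/8)
-7*(a(-5, 3)/W(-5, 5) + 54/(-55)) = -7*(((1/8)*3 + (1/8)*(-5))/(-5) + 54/(-55)) = -7*((3/8 - 5/8)*(-1/5) + 54*(-1/55)) = -7*(-1/4*(-1/5) - 54/55) = -7*(1/20 - 54/55) = -7*(-41/44) = 287/44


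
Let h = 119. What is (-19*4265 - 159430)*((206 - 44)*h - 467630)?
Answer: 107812963680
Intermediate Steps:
(-19*4265 - 159430)*((206 - 44)*h - 467630) = (-19*4265 - 159430)*((206 - 44)*119 - 467630) = (-81035 - 159430)*(162*119 - 467630) = -240465*(19278 - 467630) = -240465*(-448352) = 107812963680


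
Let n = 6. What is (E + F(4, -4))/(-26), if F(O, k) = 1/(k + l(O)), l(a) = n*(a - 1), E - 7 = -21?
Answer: 15/28 ≈ 0.53571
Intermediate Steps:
E = -14 (E = 7 - 21 = -14)
l(a) = -6 + 6*a (l(a) = 6*(a - 1) = 6*(-1 + a) = -6 + 6*a)
F(O, k) = 1/(-6 + k + 6*O) (F(O, k) = 1/(k + (-6 + 6*O)) = 1/(-6 + k + 6*O))
(E + F(4, -4))/(-26) = (-14 + 1/(-6 - 4 + 6*4))/(-26) = (-14 + 1/(-6 - 4 + 24))*(-1/26) = (-14 + 1/14)*(-1/26) = -195/14*(-1/26) = 15/28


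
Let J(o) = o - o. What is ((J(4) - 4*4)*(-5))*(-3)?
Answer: -240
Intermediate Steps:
J(o) = 0
((J(4) - 4*4)*(-5))*(-3) = ((0 - 4*4)*(-5))*(-3) = ((0 - 16)*(-5))*(-3) = -16*(-5)*(-3) = 80*(-3) = -240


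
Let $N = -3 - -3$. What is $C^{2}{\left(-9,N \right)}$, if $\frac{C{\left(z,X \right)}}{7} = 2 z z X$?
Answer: $0$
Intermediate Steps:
$N = 0$ ($N = -3 + 3 = 0$)
$C{\left(z,X \right)} = 14 X z^{2}$ ($C{\left(z,X \right)} = 7 \cdot 2 z z X = 7 \cdot 2 z^{2} X = 7 \cdot 2 X z^{2} = 14 X z^{2}$)
$C^{2}{\left(-9,N \right)} = \left(14 \cdot 0 \left(-9\right)^{2}\right)^{2} = \left(14 \cdot 0 \cdot 81\right)^{2} = 0^{2} = 0$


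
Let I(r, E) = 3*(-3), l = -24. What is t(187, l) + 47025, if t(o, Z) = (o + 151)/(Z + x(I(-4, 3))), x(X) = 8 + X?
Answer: 1175287/25 ≈ 47012.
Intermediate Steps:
I(r, E) = -9
t(o, Z) = (151 + o)/(-1 + Z) (t(o, Z) = (o + 151)/(Z + (8 - 9)) = (151 + o)/(Z - 1) = (151 + o)/(-1 + Z))
t(187, l) + 47025 = (151 + 187)/(-1 - 24) + 47025 = 338/(-25) + 47025 = -1/25*338 + 47025 = -338/25 + 47025 = 1175287/25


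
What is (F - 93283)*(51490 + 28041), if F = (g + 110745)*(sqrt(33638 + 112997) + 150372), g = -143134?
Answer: -387355098536221 - 2575929559*sqrt(146635) ≈ -3.8834e+14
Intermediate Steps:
F = -4870398708 - 32389*sqrt(146635) (F = (-143134 + 110745)*(sqrt(33638 + 112997) + 150372) = -32389*(sqrt(146635) + 150372) = -32389*(150372 + sqrt(146635)) = -4870398708 - 32389*sqrt(146635) ≈ -4.8828e+9)
(F - 93283)*(51490 + 28041) = ((-4870398708 - 32389*sqrt(146635)) - 93283)*(51490 + 28041) = (-4870491991 - 32389*sqrt(146635))*79531 = -387355098536221 - 2575929559*sqrt(146635)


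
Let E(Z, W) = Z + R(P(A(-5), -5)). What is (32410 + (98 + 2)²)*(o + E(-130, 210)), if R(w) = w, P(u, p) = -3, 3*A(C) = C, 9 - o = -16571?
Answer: 697517270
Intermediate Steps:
o = 16580 (o = 9 - 1*(-16571) = 9 + 16571 = 16580)
A(C) = C/3
E(Z, W) = -3 + Z (E(Z, W) = Z - 3 = -3 + Z)
(32410 + (98 + 2)²)*(o + E(-130, 210)) = (32410 + (98 + 2)²)*(16580 + (-3 - 130)) = (32410 + 100²)*(16580 - 133) = (32410 + 10000)*16447 = 42410*16447 = 697517270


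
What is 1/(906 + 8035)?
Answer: 1/8941 ≈ 0.00011184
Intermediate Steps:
1/(906 + 8035) = 1/8941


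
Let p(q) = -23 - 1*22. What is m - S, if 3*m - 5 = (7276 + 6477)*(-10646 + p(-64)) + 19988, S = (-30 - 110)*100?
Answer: -146971330/3 ≈ -4.8990e+7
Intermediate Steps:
p(q) = -45 (p(q) = -23 - 22 = -45)
S = -14000 (S = -140*100 = -14000)
m = -147013330/3 (m = 5/3 + ((7276 + 6477)*(-10646 - 45) + 19988)/3 = 5/3 + (13753*(-10691) + 19988)/3 = 5/3 + (-147033323 + 19988)/3 = 5/3 + (⅓)*(-147013335) = 5/3 - 49004445 = -147013330/3 ≈ -4.9004e+7)
m - S = -147013330/3 - 1*(-14000) = -147013330/3 + 14000 = -146971330/3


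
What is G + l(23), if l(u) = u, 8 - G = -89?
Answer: 120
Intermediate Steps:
G = 97 (G = 8 - 1*(-89) = 8 + 89 = 97)
G + l(23) = 97 + 23 = 120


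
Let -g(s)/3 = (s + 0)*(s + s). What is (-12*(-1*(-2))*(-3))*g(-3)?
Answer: -3888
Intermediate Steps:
g(s) = -6*s² (g(s) = -3*(s + 0)*(s + s) = -3*s*2*s = -6*s²)
(-12*(-1*(-2))*(-3))*g(-3) = (-12*(-1*(-2))*(-3))*(-6*(-3)²) = (-24*(-3))*(-6*9) = -12*(-6)*(-54) = 72*(-54) = -3888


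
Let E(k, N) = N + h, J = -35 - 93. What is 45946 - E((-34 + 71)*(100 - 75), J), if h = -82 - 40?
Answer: 46196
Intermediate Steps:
J = -128
h = -122
E(k, N) = -122 + N (E(k, N) = N - 122 = -122 + N)
45946 - E((-34 + 71)*(100 - 75), J) = 45946 - (-122 - 128) = 45946 - 1*(-250) = 45946 + 250 = 46196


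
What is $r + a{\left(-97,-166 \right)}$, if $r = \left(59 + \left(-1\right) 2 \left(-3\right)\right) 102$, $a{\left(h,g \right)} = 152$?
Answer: $6782$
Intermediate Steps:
$r = 6630$ ($r = \left(59 - -6\right) 102 = \left(59 + 6\right) 102 = 65 \cdot 102 = 6630$)
$r + a{\left(-97,-166 \right)} = 6630 + 152 = 6782$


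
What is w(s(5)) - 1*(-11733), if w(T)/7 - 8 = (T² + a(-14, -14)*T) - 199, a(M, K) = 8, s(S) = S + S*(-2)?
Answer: 10291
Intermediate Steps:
s(S) = -S (s(S) = S - 2*S = -S)
w(T) = -1337 + 7*T² + 56*T (w(T) = 56 + 7*((T² + 8*T) - 199) = 56 + 7*(-199 + T² + 8*T) = 56 + (-1393 + 7*T² + 56*T) = -1337 + 7*T² + 56*T)
w(s(5)) - 1*(-11733) = (-1337 + 7*(-1*5)² + 56*(-1*5)) - 1*(-11733) = (-1337 + 7*(-5)² + 56*(-5)) + 11733 = (-1337 + 7*25 - 280) + 11733 = (-1337 + 175 - 280) + 11733 = -1442 + 11733 = 10291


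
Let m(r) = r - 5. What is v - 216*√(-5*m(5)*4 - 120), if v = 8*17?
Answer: 136 - 432*I*√30 ≈ 136.0 - 2366.2*I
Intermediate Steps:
m(r) = -5 + r
v = 136
v - 216*√(-5*m(5)*4 - 120) = 136 - 216*√(-5*(-5 + 5)*4 - 120) = 136 - 216*√(-5*0*4 - 120) = 136 - 216*√(0*4 - 120) = 136 - 216*√(0 - 120) = 136 - 432*I*√30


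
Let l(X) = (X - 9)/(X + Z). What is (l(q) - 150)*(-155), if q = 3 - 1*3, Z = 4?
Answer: 94395/4 ≈ 23599.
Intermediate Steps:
q = 0 (q = 3 - 3 = 0)
l(X) = (-9 + X)/(4 + X) (l(X) = (X - 9)/(X + 4) = (-9 + X)/(4 + X))
(l(q) - 150)*(-155) = ((-9 + 0)/(4 + 0) - 150)*(-155) = (-9/4 - 150)*(-155) = -609/4*(-155) = 94395/4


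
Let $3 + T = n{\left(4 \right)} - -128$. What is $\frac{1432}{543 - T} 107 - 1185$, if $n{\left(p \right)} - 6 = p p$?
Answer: $- \frac{79009}{99} \approx -798.07$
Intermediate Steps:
$n{\left(p \right)} = 6 + p^{2}$ ($n{\left(p \right)} = 6 + p p = 6 + p^{2}$)
$T = 147$ ($T = -3 + \left(\left(6 + 4^{2}\right) - -128\right) = -3 + \left(\left(6 + 16\right) + 128\right) = -3 + \left(22 + 128\right) = -3 + 150 = 147$)
$\frac{1432}{543 - T} 107 - 1185 = \frac{1432}{543 - 147} \cdot 107 - 1185 = \frac{1432}{396} \cdot 107 - 1185 = 1432 \cdot \frac{1}{396} \cdot 107 - 1185 = \frac{358}{99} \cdot 107 - 1185 = \frac{38306}{99} - 1185 = - \frac{79009}{99}$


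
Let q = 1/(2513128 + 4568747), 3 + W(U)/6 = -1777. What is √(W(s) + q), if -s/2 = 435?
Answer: I*√95223741073741/94425 ≈ 103.34*I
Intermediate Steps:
s = -870 (s = -2*435 = -870)
W(U) = -10680 (W(U) = -18 + 6*(-1777) = -18 - 10662 = -10680)
q = 1/7081875 ≈ 1.4121e-7
√(W(s) + q) = √(-10680 + 1/7081875) = √(-75634424999/7081875) = I*√95223741073741/94425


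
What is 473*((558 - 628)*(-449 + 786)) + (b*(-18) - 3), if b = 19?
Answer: -11158415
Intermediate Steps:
473*((558 - 628)*(-449 + 786)) + (b*(-18) - 3) = 473*((558 - 628)*(-449 + 786)) + (19*(-18) - 3) = 473*(-70*337) + (-342 - 3) = 473*(-23590) - 345 = -11158070 - 345 = -11158415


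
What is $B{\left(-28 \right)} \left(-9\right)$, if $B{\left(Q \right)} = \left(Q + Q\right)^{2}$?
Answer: $-28224$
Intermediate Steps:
$B{\left(Q \right)} = 4 Q^{2}$ ($B{\left(Q \right)} = \left(2 Q\right)^{2} = 4 Q^{2}$)
$B{\left(-28 \right)} \left(-9\right) = 4 \left(-28\right)^{2} \left(-9\right) = 4 \cdot 784 \left(-9\right) = 3136 \left(-9\right) = -28224$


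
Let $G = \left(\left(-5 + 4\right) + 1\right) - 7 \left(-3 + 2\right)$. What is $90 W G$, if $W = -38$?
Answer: $-23940$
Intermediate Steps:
$G = 7$ ($G = \left(-1 + 1\right) - -7 = 0 + 7 = 7$)
$90 W G = 90 \left(-38\right) 7 = \left(-3420\right) 7 = -23940$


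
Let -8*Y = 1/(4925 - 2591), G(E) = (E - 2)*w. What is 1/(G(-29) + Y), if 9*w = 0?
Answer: -18672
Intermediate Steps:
w = 0 (w = (⅑)*0 = 0)
G(E) = 0 (G(E) = (E - 2)*0 = (-2 + E)*0 = 0)
Y = -1/18672 (Y = -1/(8*(4925 - 2591)) = -⅛/2334 = -⅛*1/2334 = -1/18672 ≈ -5.3556e-5)
1/(G(-29) + Y) = 1/(0 - 1/18672) = 1/(-1/18672) = -18672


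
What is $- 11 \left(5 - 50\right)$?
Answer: $495$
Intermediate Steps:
$- 11 \left(5 - 50\right) = \left(-11\right) \left(-45\right) = 495$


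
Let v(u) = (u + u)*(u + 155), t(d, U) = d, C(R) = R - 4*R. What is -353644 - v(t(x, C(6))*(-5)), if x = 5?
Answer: -347144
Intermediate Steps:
C(R) = -3*R
v(u) = 2*u*(155 + u) (v(u) = (2*u)*(155 + u) = 2*u*(155 + u))
-353644 - v(t(x, C(6))*(-5)) = -353644 - 2*5*(-5)*(155 + 5*(-5)) = -353644 - 2*(-25)*(155 - 25) = -353644 - 2*(-25)*130 = -353644 - 1*(-6500) = -353644 + 6500 = -347144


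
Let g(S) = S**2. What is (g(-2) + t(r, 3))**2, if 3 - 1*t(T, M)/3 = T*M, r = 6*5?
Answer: 66049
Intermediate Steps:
r = 30
t(T, M) = 9 - 3*M*T (t(T, M) = 9 - 3*T*M = 9 - 3*M*T)
(g(-2) + t(r, 3))**2 = ((-2)**2 + (9 - 3*3*30))**2 = (4 + (9 - 270))**2 = (4 - 261)**2 = (-257)**2 = 66049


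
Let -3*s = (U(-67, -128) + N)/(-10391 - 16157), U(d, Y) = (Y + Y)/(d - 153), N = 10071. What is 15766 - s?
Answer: 69061147751/4380420 ≈ 15766.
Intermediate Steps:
U(d, Y) = 2*Y/(-153 + d) (U(d, Y) = (2*Y)/(-153 + d) = 2*Y/(-153 + d))
s = 553969/4380420 (s = -(2*(-128)/(-153 - 67) + 10071)/(3*(-10391 - 16157)) = -(2*(-128)/(-220) + 10071)/(3*(-26548)) = -(2*(-128)*(-1/220) + 10071)*(-1)/(3*26548) = -(64/55 + 10071)*(-1)/(3*26548) = -553969*(-1)/(165*26548) = -⅓*(-553969/1460140) = 553969/4380420 ≈ 0.12646)
15766 - s = 15766 - 1*553969/4380420 = 15766 - 553969/4380420 = 69061147751/4380420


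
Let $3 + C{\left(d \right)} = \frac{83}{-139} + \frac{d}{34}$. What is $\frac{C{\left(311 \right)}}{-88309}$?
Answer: $- \frac{26229}{417348334} \approx -6.2847 \cdot 10^{-5}$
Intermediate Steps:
$C{\left(d \right)} = - \frac{500}{139} + \frac{d}{34}$ ($C{\left(d \right)} = -3 + \left(\frac{83}{-139} + \frac{d}{34}\right) = -3 + \left(83 \left(- \frac{1}{139}\right) + d \frac{1}{34}\right) = -3 + \left(- \frac{83}{139} + \frac{d}{34}\right) = - \frac{500}{139} + \frac{d}{34}$)
$\frac{C{\left(311 \right)}}{-88309} = \frac{- \frac{500}{139} + \frac{1}{34} \cdot 311}{-88309} = \left(- \frac{500}{139} + \frac{311}{34}\right) \left(- \frac{1}{88309}\right) = \frac{26229}{4726} \left(- \frac{1}{88309}\right) = - \frac{26229}{417348334}$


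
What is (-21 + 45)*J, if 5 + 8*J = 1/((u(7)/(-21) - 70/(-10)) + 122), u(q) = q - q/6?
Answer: -34701/2317 ≈ -14.977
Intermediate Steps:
u(q) = 5*q/6 (u(q) = q - q/6 = 5*q/6)
J = -11567/18536 (J = -5/8 + 1/(8*((((5/6)*7)/(-21) - 70/(-10)) + 122)) = -5/8 + 1/(8*(((35/6)*(-1/21) - 70*(-1/10)) + 122)) = -5/8 + 1/(8*((-5/18 + 7) + 122)) = -5/8 + 1/(8*(121/18 + 122)) = -5/8 + 1/(8*(2317/18)) = -5/8 + (1/8)*(18/2317) = -5/8 + 9/9268 = -11567/18536 ≈ -0.62403)
(-21 + 45)*J = (-21 + 45)*(-11567/18536) = 24*(-11567/18536) = -34701/2317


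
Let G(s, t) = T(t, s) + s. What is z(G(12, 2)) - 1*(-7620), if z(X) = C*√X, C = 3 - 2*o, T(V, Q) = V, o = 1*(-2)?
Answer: 7620 + 7*√14 ≈ 7646.2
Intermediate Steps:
o = -2
C = 7 (C = 3 - 2*(-2) = 3 + 4 = 7)
G(s, t) = s + t (G(s, t) = t + s = s + t)
z(X) = 7*√X
z(G(12, 2)) - 1*(-7620) = 7*√(12 + 2) - 1*(-7620) = 7*√14 + 7620 = 7620 + 7*√14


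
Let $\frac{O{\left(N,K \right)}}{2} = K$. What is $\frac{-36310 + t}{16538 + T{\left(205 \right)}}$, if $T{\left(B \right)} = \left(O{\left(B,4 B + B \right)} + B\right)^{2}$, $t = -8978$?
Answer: $- \frac{15096}{1700521} \approx -0.0088773$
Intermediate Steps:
$O{\left(N,K \right)} = 2 K$
$T{\left(B \right)} = 121 B^{2}$ ($T{\left(B \right)} = \left(2 \left(4 B + B\right) + B\right)^{2} = \left(2 \cdot 5 B + B\right)^{2} = \left(10 B + B\right)^{2} = \left(11 B\right)^{2} = 121 B^{2}$)
$\frac{-36310 + t}{16538 + T{\left(205 \right)}} = \frac{-36310 - 8978}{16538 + 121 \cdot 205^{2}} = - \frac{45288}{16538 + 121 \cdot 42025} = - \frac{45288}{16538 + 5085025} = - \frac{45288}{5101563} = \left(-45288\right) \frac{1}{5101563} = - \frac{15096}{1700521}$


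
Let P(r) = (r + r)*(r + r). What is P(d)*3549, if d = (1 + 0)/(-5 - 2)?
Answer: 2028/7 ≈ 289.71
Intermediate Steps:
d = -1/7 (d = 1/(-7) = 1*(-1/7) = -1/7 ≈ -0.14286)
P(r) = 4*r**2 (P(r) = (2*r)*(2*r) = 4*r**2)
P(d)*3549 = (4*(-1/7)**2)*3549 = (4*(1/49))*3549 = (4/49)*3549 = 2028/7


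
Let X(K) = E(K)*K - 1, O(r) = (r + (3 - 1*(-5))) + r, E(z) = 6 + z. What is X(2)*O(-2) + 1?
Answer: 61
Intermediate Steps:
O(r) = 8 + 2*r (O(r) = (r + (3 + 5)) + r = (r + 8) + r = (8 + r) + r = 8 + 2*r)
X(K) = -1 + K*(6 + K) (X(K) = (6 + K)*K - 1 = K*(6 + K) - 1 = -1 + K*(6 + K))
X(2)*O(-2) + 1 = (-1 + 2*(6 + 2))*(8 + 2*(-2)) + 1 = (-1 + 2*8)*(8 - 4) + 1 = (-1 + 16)*4 + 1 = 15*4 + 1 = 60 + 1 = 61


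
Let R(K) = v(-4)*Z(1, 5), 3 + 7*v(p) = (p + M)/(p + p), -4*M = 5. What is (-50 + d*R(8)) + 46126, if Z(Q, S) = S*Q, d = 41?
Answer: 10305649/224 ≈ 46007.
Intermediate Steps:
Z(Q, S) = Q*S
M = -5/4 (M = -1/4*5 = -5/4 ≈ -1.2500)
v(p) = -3/7 + (-5/4 + p)/(14*p) (v(p) = -3/7 + ((p - 5/4)/(p + p))/7 = -3/7 + ((-5/4 + p)/((2*p)))/7 = -3/7 + ((-5/4 + p)*(1/(2*p)))/7 = -3/7 + ((-5/4 + p)/(2*p))/7 = -3/7 + (-5/4 + p)/(14*p))
R(K) = -375/224 (R(K) = ((5/56)*(-1 - 4*(-4))/(-4))*(1*5) = ((5/56)*(-1/4)*(-1 + 16))*5 = ((5/56)*(-1/4)*15)*5 = -75/224*5 = -375/224)
(-50 + d*R(8)) + 46126 = (-50 + 41*(-375/224)) + 46126 = (-50 - 15375/224) + 46126 = -26575/224 + 46126 = 10305649/224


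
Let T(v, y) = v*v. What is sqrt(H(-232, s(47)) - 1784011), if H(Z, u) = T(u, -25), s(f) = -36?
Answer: I*sqrt(1782715) ≈ 1335.2*I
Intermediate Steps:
T(v, y) = v**2
H(Z, u) = u**2
sqrt(H(-232, s(47)) - 1784011) = sqrt((-36)**2 - 1784011) = sqrt(1296 - 1784011) = sqrt(-1782715) = I*sqrt(1782715)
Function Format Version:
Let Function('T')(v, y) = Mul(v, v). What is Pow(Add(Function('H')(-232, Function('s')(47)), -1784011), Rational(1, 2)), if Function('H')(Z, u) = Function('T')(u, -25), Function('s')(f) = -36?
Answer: Mul(I, Pow(1782715, Rational(1, 2))) ≈ Mul(1335.2, I)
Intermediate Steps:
Function('T')(v, y) = Pow(v, 2)
Function('H')(Z, u) = Pow(u, 2)
Pow(Add(Function('H')(-232, Function('s')(47)), -1784011), Rational(1, 2)) = Pow(Add(Pow(-36, 2), -1784011), Rational(1, 2)) = Pow(Add(1296, -1784011), Rational(1, 2)) = Pow(-1782715, Rational(1, 2)) = Mul(I, Pow(1782715, Rational(1, 2)))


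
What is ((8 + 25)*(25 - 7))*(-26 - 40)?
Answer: -39204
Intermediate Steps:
((8 + 25)*(25 - 7))*(-26 - 40) = (33*18)*(-66) = 594*(-66) = -39204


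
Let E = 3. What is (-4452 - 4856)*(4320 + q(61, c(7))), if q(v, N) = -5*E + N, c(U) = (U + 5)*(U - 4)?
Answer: -40406028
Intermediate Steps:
c(U) = (-4 + U)*(5 + U) (c(U) = (5 + U)*(-4 + U) = (-4 + U)*(5 + U))
q(v, N) = -15 + N (q(v, N) = -5*3 + N = -15 + N)
(-4452 - 4856)*(4320 + q(61, c(7))) = (-4452 - 4856)*(4320 + (-15 + (-20 + 7 + 7²))) = -9308*(4320 + (-15 + (-20 + 7 + 49))) = -9308*(4320 + (-15 + 36)) = -9308*(4320 + 21) = -9308*4341 = -40406028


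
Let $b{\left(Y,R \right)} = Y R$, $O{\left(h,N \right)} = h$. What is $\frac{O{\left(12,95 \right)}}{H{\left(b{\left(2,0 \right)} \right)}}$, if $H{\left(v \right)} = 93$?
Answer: $\frac{4}{31} \approx 0.12903$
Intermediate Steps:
$b{\left(Y,R \right)} = R Y$
$\frac{O{\left(12,95 \right)}}{H{\left(b{\left(2,0 \right)} \right)}} = \frac{12}{93} = 12 \cdot \frac{1}{93} = \frac{4}{31}$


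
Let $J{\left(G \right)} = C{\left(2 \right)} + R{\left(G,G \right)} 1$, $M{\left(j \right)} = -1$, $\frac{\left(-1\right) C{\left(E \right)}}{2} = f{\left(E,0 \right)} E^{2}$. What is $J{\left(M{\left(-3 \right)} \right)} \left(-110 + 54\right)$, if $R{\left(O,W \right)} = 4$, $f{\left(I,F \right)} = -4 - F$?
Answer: $-2016$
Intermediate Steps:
$C{\left(E \right)} = 8 E^{2}$ ($C{\left(E \right)} = - 2 \left(-4 - 0\right) E^{2} = - 2 \left(-4 + 0\right) E^{2} = - 2 \left(- 4 E^{2}\right) = 8 E^{2}$)
$J{\left(G \right)} = 36$ ($J{\left(G \right)} = 8 \cdot 2^{2} + 4 \cdot 1 = 8 \cdot 4 + 4 = 32 + 4 = 36$)
$J{\left(M{\left(-3 \right)} \right)} \left(-110 + 54\right) = 36 \left(-110 + 54\right) = 36 \left(-56\right) = -2016$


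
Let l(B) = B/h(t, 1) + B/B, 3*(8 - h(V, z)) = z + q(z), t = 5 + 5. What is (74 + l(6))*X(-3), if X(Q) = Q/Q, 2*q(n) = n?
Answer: 379/5 ≈ 75.800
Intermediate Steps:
q(n) = n/2
t = 10
X(Q) = 1
h(V, z) = 8 - z/2 (h(V, z) = 8 - (z + z/2)/3 = 8 - z/2)
l(B) = 1 + 2*B/15 (l(B) = B/(8 - ½*1) + B/B = B/(8 - ½) + 1 = B/(15/2) + 1 = B*(2/15) + 1 = 2*B/15 + 1 = 1 + 2*B/15)
(74 + l(6))*X(-3) = (74 + (1 + (2/15)*6))*1 = (74 + (1 + ⅘))*1 = (74 + 9/5)*1 = (379/5)*1 = 379/5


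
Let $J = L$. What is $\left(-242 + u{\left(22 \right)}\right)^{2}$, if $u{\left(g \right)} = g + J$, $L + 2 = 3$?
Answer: $47961$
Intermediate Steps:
$L = 1$ ($L = -2 + 3 = 1$)
$J = 1$
$u{\left(g \right)} = 1 + g$ ($u{\left(g \right)} = g + 1 = 1 + g$)
$\left(-242 + u{\left(22 \right)}\right)^{2} = \left(-242 + \left(1 + 22\right)\right)^{2} = \left(-242 + 23\right)^{2} = \left(-219\right)^{2} = 47961$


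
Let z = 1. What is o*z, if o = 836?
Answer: 836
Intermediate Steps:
o*z = 836*1 = 836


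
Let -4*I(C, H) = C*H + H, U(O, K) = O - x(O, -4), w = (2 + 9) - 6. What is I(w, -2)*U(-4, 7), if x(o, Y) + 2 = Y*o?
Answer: -54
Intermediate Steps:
x(o, Y) = -2 + Y*o
w = 5 (w = 11 - 6 = 5)
U(O, K) = 2 + 5*O (U(O, K) = O - (-2 - 4*O) = O + (2 + 4*O) = 2 + 5*O)
I(C, H) = -H/4 - C*H/4 (I(C, H) = -(C*H + H)/4 = -(H + C*H)/4 = -H/4 - C*H/4)
I(w, -2)*U(-4, 7) = (-¼*(-2)*(1 + 5))*(2 + 5*(-4)) = (-¼*(-2)*6)*(2 - 20) = 3*(-18) = -54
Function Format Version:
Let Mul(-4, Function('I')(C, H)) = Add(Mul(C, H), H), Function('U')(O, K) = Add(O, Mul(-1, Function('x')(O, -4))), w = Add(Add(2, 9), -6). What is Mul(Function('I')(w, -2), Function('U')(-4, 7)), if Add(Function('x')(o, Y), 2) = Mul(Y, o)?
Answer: -54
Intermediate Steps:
Function('x')(o, Y) = Add(-2, Mul(Y, o))
w = 5 (w = Add(11, -6) = 5)
Function('U')(O, K) = Add(2, Mul(5, O)) (Function('U')(O, K) = Add(O, Mul(-1, Add(-2, Mul(-4, O)))) = Add(O, Add(2, Mul(4, O))) = Add(2, Mul(5, O)))
Function('I')(C, H) = Add(Mul(Rational(-1, 4), H), Mul(Rational(-1, 4), C, H)) (Function('I')(C, H) = Mul(Rational(-1, 4), Add(Mul(C, H), H)) = Mul(Rational(-1, 4), Add(H, Mul(C, H))) = Add(Mul(Rational(-1, 4), H), Mul(Rational(-1, 4), C, H)))
Mul(Function('I')(w, -2), Function('U')(-4, 7)) = Mul(Mul(Rational(-1, 4), -2, Add(1, 5)), Add(2, Mul(5, -4))) = Mul(Mul(Rational(-1, 4), -2, 6), Add(2, -20)) = Mul(3, -18) = -54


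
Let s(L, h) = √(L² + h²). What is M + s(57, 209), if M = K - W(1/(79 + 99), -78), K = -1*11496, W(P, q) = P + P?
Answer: -1023145/89 + 19*√130 ≈ -11279.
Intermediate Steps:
W(P, q) = 2*P
K = -11496
M = -1023145/89 (M = -11496 - 2/(79 + 99) = -11496 - 2/178 = -11496 - 1*1/89 = -11496 - 1/89 = -1023145/89 ≈ -11496.)
M + s(57, 209) = -1023145/89 + √(57² + 209²) = -1023145/89 + √(3249 + 43681) = -1023145/89 + √46930 = -1023145/89 + 19*√130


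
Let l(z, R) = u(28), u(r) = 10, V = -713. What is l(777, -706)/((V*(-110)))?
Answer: 1/7843 ≈ 0.00012750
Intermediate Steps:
l(z, R) = 10
l(777, -706)/((V*(-110))) = 10/((-713*(-110))) = 10/78430 = 10*(1/78430) = 1/7843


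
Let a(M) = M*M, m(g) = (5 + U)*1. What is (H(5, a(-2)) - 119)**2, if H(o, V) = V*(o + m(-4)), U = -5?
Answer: 9801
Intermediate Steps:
m(g) = 0 (m(g) = (5 - 5)*1 = 0*1 = 0)
a(M) = M**2
H(o, V) = V*o (H(o, V) = V*(o + 0) = V*o)
(H(5, a(-2)) - 119)**2 = ((-2)**2*5 - 119)**2 = (4*5 - 119)**2 = (20 - 119)**2 = (-99)**2 = 9801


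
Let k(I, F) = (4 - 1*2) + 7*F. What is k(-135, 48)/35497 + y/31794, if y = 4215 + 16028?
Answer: 104187449/161227374 ≈ 0.64621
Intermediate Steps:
k(I, F) = 2 + 7*F (k(I, F) = (4 - 2) + 7*F = 2 + 7*F)
y = 20243
k(-135, 48)/35497 + y/31794 = (2 + 7*48)/35497 + 20243/31794 = (2 + 336)*(1/35497) + 20243*(1/31794) = 338*(1/35497) + 20243/31794 = 338/35497 + 20243/31794 = 104187449/161227374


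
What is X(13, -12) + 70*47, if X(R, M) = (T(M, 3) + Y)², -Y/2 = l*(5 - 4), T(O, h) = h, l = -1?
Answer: 3315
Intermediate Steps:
Y = 2 (Y = -(-2)*(5 - 4) = -(-2) = -2*(-1) = 2)
X(R, M) = 25 (X(R, M) = (3 + 2)² = 5² = 25)
X(13, -12) + 70*47 = 25 + 70*47 = 25 + 3290 = 3315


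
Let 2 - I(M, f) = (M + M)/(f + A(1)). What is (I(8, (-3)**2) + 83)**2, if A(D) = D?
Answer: 173889/25 ≈ 6955.6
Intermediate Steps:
I(M, f) = 2 - 2*M/(1 + f) (I(M, f) = 2 - (M + M)/(f + 1) = 2 - 2*M/(1 + f))
(I(8, (-3)**2) + 83)**2 = (2*(1 + (-3)**2 - 1*8)/(1 + (-3)**2) + 83)**2 = (2*(1 + 9 - 8)/(1 + 9) + 83)**2 = (2*2/10 + 83)**2 = (2*(1/10)*2 + 83)**2 = (2/5 + 83)**2 = (417/5)**2 = 173889/25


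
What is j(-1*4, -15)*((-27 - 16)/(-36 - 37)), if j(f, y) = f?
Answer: -172/73 ≈ -2.3562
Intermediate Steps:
j(-1*4, -15)*((-27 - 16)/(-36 - 37)) = (-1*4)*((-27 - 16)/(-36 - 37)) = -(-172)/(-73) = -(-172)*(-1)/73 = -4*43/73 = -172/73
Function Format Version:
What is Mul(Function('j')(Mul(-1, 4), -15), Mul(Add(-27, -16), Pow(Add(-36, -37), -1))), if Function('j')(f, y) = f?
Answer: Rational(-172, 73) ≈ -2.3562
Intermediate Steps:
Mul(Function('j')(Mul(-1, 4), -15), Mul(Add(-27, -16), Pow(Add(-36, -37), -1))) = Mul(Mul(-1, 4), Mul(Add(-27, -16), Pow(Add(-36, -37), -1))) = Mul(-4, Mul(-43, Pow(-73, -1))) = Mul(-4, Mul(-43, Rational(-1, 73))) = Mul(-4, Rational(43, 73)) = Rational(-172, 73)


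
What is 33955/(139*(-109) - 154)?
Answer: -6791/3061 ≈ -2.2186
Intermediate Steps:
33955/(139*(-109) - 154) = 33955/(-15151 - 154) = 33955/(-15305) = 33955*(-1/15305) = -6791/3061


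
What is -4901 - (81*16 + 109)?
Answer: -6306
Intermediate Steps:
-4901 - (81*16 + 109) = -4901 - (1296 + 109) = -4901 - 1*1405 = -4901 - 1405 = -6306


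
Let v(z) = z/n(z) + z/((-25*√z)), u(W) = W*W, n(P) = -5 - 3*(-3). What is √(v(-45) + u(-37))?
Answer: √(135775 - 12*I*√5)/10 ≈ 36.848 - 0.003641*I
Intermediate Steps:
n(P) = 4 (n(P) = -5 + 9 = 4)
u(W) = W²
v(z) = -√z/25 + z/4 (v(z) = z/4 + z/((-25*√z)) = z*(¼) + z*(-1/(25*√z)) = z/4 - √z/25 = -√z/25 + z/4)
√(v(-45) + u(-37)) = √((-3*I*√5/25 + (¼)*(-45)) + (-37)²) = √((-3*I*√5/25 - 45/4) + 1369) = √((-45/4 - 3*I*√5/25) + 1369) = √(5431/4 - 3*I*√5/25)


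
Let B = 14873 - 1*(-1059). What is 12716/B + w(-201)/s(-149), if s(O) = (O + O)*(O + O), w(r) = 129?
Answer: 282821723/353706332 ≈ 0.79959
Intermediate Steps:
B = 15932 (B = 14873 + 1059 = 15932)
s(O) = 4*O² (s(O) = (2*O)*(2*O) = 4*O²)
12716/B + w(-201)/s(-149) = 12716/15932 + 129/((4*(-149)²)) = 12716*(1/15932) + 129/((4*22201)) = 3179/3983 + 129/88804 = 282821723/353706332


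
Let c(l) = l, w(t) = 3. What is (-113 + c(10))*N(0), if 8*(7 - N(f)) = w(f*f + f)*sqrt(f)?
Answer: -721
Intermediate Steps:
N(f) = 7 - 3*sqrt(f)/8
(-113 + c(10))*N(0) = (-113 + 10)*(7 - 3*sqrt(0)/8) = -103*(7 - 3/8*0) = -103*(7 + 0) = -103*7 = -721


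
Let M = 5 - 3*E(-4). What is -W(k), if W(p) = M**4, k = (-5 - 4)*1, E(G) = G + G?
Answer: -707281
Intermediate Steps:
E(G) = 2*G
M = 29 (M = 5 - 6*(-4) = 5 - 3*(-8) = 5 + 24 = 29)
k = -9 (k = -9*1 = -9)
W(p) = 707281 (W(p) = 29**4 = 707281)
-W(k) = -1*707281 = -707281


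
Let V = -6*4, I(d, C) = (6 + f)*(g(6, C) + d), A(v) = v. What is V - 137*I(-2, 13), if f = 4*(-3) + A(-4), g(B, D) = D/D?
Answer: -1394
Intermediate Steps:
g(B, D) = 1
f = -16 (f = 4*(-3) - 4 = -12 - 4 = -16)
I(d, C) = -10 - 10*d (I(d, C) = (6 - 16)*(1 + d) = -10*(1 + d) = -10 - 10*d)
V = -24
V - 137*I(-2, 13) = -24 - 137*(-10 - 10*(-2)) = -24 - 137*(-10 + 20) = -24 - 137*10 = -24 - 1370 = -1394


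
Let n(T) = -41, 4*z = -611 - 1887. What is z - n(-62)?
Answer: -1167/2 ≈ -583.50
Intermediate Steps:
z = -1249/2 (z = (-611 - 1887)/4 = (¼)*(-2498) = -1249/2 ≈ -624.50)
z - n(-62) = -1249/2 - 1*(-41) = -1249/2 + 41 = -1167/2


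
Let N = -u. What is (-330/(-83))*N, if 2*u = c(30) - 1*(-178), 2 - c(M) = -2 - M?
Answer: -34980/83 ≈ -421.45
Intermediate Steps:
c(M) = 4 + M (c(M) = 2 - (-2 - M) = 2 + (2 + M) = 4 + M)
u = 106 (u = ((4 + 30) - 1*(-178))/2 = (34 + 178)/2 = (1/2)*212 = 106)
N = -106 (N = -1*106 = -106)
(-330/(-83))*N = -330/(-83)*(-106) = -330*(-1/83)*(-106) = (330/83)*(-106) = -34980/83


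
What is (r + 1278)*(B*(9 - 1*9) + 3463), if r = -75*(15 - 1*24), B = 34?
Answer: 6763239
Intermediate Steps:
r = 675 (r = -75*(15 - 24) = -75*(-9) = 675)
(r + 1278)*(B*(9 - 1*9) + 3463) = (675 + 1278)*(34*(9 - 1*9) + 3463) = 1953*(34*(9 - 9) + 3463) = 1953*(34*0 + 3463) = 1953*(0 + 3463) = 1953*3463 = 6763239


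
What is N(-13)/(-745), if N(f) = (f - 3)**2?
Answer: -256/745 ≈ -0.34362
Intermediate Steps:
N(f) = (-3 + f)**2
N(-13)/(-745) = (-3 - 13)**2/(-745) = (-16)**2*(-1/745) = 256*(-1/745) = -256/745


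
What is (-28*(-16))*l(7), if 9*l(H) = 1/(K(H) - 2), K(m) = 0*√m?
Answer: -224/9 ≈ -24.889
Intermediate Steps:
K(m) = 0
l(H) = -1/18 (l(H) = 1/(9*(0 - 2)) = (⅑)/(-2) = (⅑)*(-½) = -1/18)
(-28*(-16))*l(7) = -28*(-16)*(-1/18) = 448*(-1/18) = -224/9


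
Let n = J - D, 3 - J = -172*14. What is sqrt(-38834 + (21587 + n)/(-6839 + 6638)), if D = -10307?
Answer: I*sqrt(175091971)/67 ≈ 197.5*I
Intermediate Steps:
J = 2411 (J = 3 - (-172)*14 = 3 - 1*(-2408) = 3 + 2408 = 2411)
n = 12718 (n = 2411 - 1*(-10307) = 2411 + 10307 = 12718)
sqrt(-38834 + (21587 + n)/(-6839 + 6638)) = sqrt(-38834 + (21587 + 12718)/(-6839 + 6638)) = sqrt(-38834 + 34305/(-201)) = sqrt(-38834 + 34305*(-1/201)) = sqrt(-38834 - 11435/67) = sqrt(-2613313/67) = I*sqrt(175091971)/67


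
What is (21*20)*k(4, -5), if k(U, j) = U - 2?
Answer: 840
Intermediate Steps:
k(U, j) = -2 + U
(21*20)*k(4, -5) = (21*20)*(-2 + 4) = 420*2 = 840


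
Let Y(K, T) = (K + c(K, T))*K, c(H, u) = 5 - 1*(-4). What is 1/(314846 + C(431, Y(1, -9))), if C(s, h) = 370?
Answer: 1/315216 ≈ 3.1724e-6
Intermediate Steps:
c(H, u) = 9 (c(H, u) = 5 + 4 = 9)
Y(K, T) = K*(9 + K) (Y(K, T) = (K + 9)*K = (9 + K)*K = K*(9 + K))
1/(314846 + C(431, Y(1, -9))) = 1/(314846 + 370) = 1/315216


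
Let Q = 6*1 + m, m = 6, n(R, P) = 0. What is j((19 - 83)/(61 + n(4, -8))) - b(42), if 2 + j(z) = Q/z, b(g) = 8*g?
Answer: -5591/16 ≈ -349.44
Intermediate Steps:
Q = 12 (Q = 6*1 + 6 = 6 + 6 = 12)
j(z) = -2 + 12/z
j((19 - 83)/(61 + n(4, -8))) - b(42) = (-2 + 12/(((19 - 83)/(61 + 0)))) - 8*42 = (-2 + 12/((-64/61))) - 1*336 = (-2 + 12/((-64*1/61))) - 336 = (-2 + 12/(-64/61)) - 336 = (-2 + 12*(-61/64)) - 336 = (-2 - 183/16) - 336 = -215/16 - 336 = -5591/16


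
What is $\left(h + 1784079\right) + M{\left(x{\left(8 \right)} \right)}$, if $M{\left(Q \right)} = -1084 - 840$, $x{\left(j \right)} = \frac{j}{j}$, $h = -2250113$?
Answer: $-467958$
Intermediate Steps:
$x{\left(j \right)} = 1$
$M{\left(Q \right)} = -1924$
$\left(h + 1784079\right) + M{\left(x{\left(8 \right)} \right)} = \left(-2250113 + 1784079\right) - 1924 = -466034 - 1924 = -467958$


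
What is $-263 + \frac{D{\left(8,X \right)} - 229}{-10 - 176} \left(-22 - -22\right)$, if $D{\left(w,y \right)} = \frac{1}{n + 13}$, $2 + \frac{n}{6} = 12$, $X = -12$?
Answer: $-263$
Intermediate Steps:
$n = 60$ ($n = -12 + 6 \cdot 12 = -12 + 72 = 60$)
$D{\left(w,y \right)} = \frac{1}{73}$ ($D{\left(w,y \right)} = \frac{1}{60 + 13} = \frac{1}{73}$)
$-263 + \frac{D{\left(8,X \right)} - 229}{-10 - 176} \left(-22 - -22\right) = -263 + \frac{\frac{1}{73} - 229}{-10 - 176} \left(-22 - -22\right) = -263 + - \frac{16716}{73 \left(-186\right)} \left(-22 + 22\right) = -263 + \left(- \frac{16716}{73}\right) \left(- \frac{1}{186}\right) 0 = -263 + \frac{2786}{2263} \cdot 0 = -263 + 0 = -263$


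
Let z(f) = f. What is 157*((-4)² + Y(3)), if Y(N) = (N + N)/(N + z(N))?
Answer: 2669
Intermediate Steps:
Y(N) = 1 (Y(N) = (N + N)/(N + N) = (2*N)/((2*N)) = (2*N)*(1/(2*N)) = 1)
157*((-4)² + Y(3)) = 157*((-4)² + 1) = 157*(16 + 1) = 157*17 = 2669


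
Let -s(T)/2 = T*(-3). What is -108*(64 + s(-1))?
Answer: -6264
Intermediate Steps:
s(T) = 6*T (s(T) = -2*T*(-3) = -(-6)*T = 6*T)
-108*(64 + s(-1)) = -108*(64 + 6*(-1)) = -108*(64 - 6) = -108*58 = -6264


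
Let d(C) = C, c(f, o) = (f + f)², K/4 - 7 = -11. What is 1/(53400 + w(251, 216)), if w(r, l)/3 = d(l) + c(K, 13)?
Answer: 1/57120 ≈ 1.7507e-5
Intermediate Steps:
K = -16 (K = 28 + 4*(-11) = 28 - 44 = -16)
c(f, o) = 4*f² (c(f, o) = (2*f)² = 4*f²)
w(r, l) = 3072 + 3*l (w(r, l) = 3*(l + 4*(-16)²) = 3*(l + 4*256) = 3*(l + 1024) = 3*(1024 + l) = 3072 + 3*l)
1/(53400 + w(251, 216)) = 1/(53400 + (3072 + 3*216)) = 1/(53400 + (3072 + 648)) = 1/(53400 + 3720) = 1/57120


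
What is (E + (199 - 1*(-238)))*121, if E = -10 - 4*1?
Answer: 51183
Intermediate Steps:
E = -14 (E = -10 - 4 = -14)
(E + (199 - 1*(-238)))*121 = (-14 + (199 - 1*(-238)))*121 = (-14 + (199 + 238))*121 = (-14 + 437)*121 = 423*121 = 51183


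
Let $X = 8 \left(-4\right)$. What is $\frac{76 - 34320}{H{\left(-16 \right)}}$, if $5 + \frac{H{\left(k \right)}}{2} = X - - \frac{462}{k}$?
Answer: $\frac{136976}{527} \approx 259.92$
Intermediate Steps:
$X = -32$
$H{\left(k \right)} = -74 + \frac{924}{k}$ ($H{\left(k \right)} = -10 + 2 \left(-32 - - \frac{462}{k}\right) = -10 + 2 \left(-32 + \frac{462}{k}\right) = -10 - \left(64 - \frac{924}{k}\right) = -74 + \frac{924}{k}$)
$\frac{76 - 34320}{H{\left(-16 \right)}} = \frac{76 - 34320}{-74 + \frac{924}{-16}} = \frac{76 - 34320}{-74 + 924 \left(- \frac{1}{16}\right)} = - \frac{34244}{-74 - \frac{231}{4}} = - \frac{34244}{- \frac{527}{4}} = \left(-34244\right) \left(- \frac{4}{527}\right) = \frac{136976}{527}$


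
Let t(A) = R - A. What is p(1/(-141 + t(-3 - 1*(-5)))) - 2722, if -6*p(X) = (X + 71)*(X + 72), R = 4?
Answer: -207149824/57963 ≈ -3573.8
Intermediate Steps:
t(A) = 4 - A
p(X) = -(71 + X)*(72 + X)/6 (p(X) = -(X + 71)*(X + 72)/6 = -(71 + X)*(72 + X)/6)
p(1/(-141 + t(-3 - 1*(-5)))) - 2722 = (-852 - 143/(6*(-141 + (4 - (-3 - 1*(-5))))) - 1/(6*(-141 + (4 - (-3 - 1*(-5))))²)) - 2722 = (-852 - 143/(6*(-141 + (4 - (-3 + 5)))) - 1/(6*(-141 + (4 - (-3 + 5)))²)) - 2722 = (-852 - 143/(6*(-141 + (4 - 1*2))) - 1/(6*(-141 + (4 - 1*2))²)) - 2722 = (-852 - 143/(6*(-141 + (4 - 2))) - 1/(6*(-141 + (4 - 2))²)) - 2722 = (-852 - 143/(6*(-141 + 2)) - 1/(6*(-141 + 2)²)) - 2722 = (-852 - 143/6/(-139) - (1/(-139))²/6) - 2722 = (-852 - 143/6*(-1/139) - (-1/139)²/6) - 2722 = (-852 + 143/834 - ⅙*1/19321) - 2722 = (-852 + 143/834 - 1/115926) - 2722 = -49374538/57963 - 2722 = -207149824/57963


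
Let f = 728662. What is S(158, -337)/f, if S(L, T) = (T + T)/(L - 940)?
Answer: 337/284906842 ≈ 1.1828e-6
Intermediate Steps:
S(L, T) = 2*T/(-940 + L) (S(L, T) = (2*T)/(-940 + L) = 2*T/(-940 + L))
S(158, -337)/f = (2*(-337)/(-940 + 158))/728662 = (2*(-337)/(-782))*(1/728662) = (2*(-337)*(-1/782))*(1/728662) = (337/391)*(1/728662) = 337/284906842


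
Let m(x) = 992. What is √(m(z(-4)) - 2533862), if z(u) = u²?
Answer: 9*I*√31270 ≈ 1591.5*I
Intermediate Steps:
√(m(z(-4)) - 2533862) = √(992 - 2533862) = √(-2532870) = 9*I*√31270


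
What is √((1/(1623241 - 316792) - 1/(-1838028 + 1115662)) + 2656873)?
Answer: √1811247710020894029047302/825664338 ≈ 1630.0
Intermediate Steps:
√((1/(1623241 - 316792) - 1/(-1838028 + 1115662)) + 2656873) = √((1/1306449 - 1/(-722366)) + 2656873) = √((1/1306449 - 1*(-1/722366)) + 2656873) = √((1/1306449 + 1/722366) + 2656873) = √(2028815/943734338334 + 2656873) = √(2507382282694498397/943734338334) = √1811247710020894029047302/825664338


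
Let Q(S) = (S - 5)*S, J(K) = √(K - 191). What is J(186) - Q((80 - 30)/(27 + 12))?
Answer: 7250/1521 + I*√5 ≈ 4.7666 + 2.2361*I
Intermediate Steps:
J(K) = √(-191 + K)
Q(S) = S*(-5 + S) (Q(S) = (-5 + S)*S = S*(-5 + S))
J(186) - Q((80 - 30)/(27 + 12)) = √(-191 + 186) - (80 - 30)/(27 + 12)*(-5 + (80 - 30)/(27 + 12)) = √(-5) - 50/39*(-5 + 50/39) = I*√5 - 50*(1/39)*(-5 + 50*(1/39)) = I*√5 - 50*(-5 + 50/39)/39 = I*√5 - 50*(-145)/(39*39) = I*√5 - 1*(-7250/1521) = I*√5 + 7250/1521 = 7250/1521 + I*√5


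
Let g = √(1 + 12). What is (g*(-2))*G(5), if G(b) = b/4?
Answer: -5*√13/2 ≈ -9.0139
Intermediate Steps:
G(b) = b/4 (G(b) = b*(¼) = b/4)
g = √13 ≈ 3.6056
(g*(-2))*G(5) = (√13*(-2))*((¼)*5) = -2*√13*(5/4) = -5*√13/2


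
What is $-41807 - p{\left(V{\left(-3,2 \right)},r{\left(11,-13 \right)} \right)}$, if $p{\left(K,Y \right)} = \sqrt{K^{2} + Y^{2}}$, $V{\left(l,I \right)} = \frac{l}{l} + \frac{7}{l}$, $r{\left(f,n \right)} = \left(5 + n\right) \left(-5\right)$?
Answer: $-41807 - \frac{4 \sqrt{901}}{3} \approx -41847.0$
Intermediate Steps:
$r{\left(f,n \right)} = -25 - 5 n$
$V{\left(l,I \right)} = 1 + \frac{7}{l}$
$-41807 - p{\left(V{\left(-3,2 \right)},r{\left(11,-13 \right)} \right)} = -41807 - \sqrt{\left(\frac{7 - 3}{-3}\right)^{2} + \left(-25 - -65\right)^{2}} = -41807 - \sqrt{\left(\left(- \frac{1}{3}\right) 4\right)^{2} + \left(-25 + 65\right)^{2}} = -41807 - \sqrt{\left(- \frac{4}{3}\right)^{2} + 40^{2}} = -41807 - \sqrt{\frac{16}{9} + 1600} = -41807 - \sqrt{\frac{14416}{9}} = -41807 - \frac{4 \sqrt{901}}{3}$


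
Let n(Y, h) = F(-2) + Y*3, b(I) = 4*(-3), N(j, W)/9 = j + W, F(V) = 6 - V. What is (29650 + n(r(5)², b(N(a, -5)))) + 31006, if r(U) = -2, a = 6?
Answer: 60676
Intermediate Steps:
N(j, W) = 9*W + 9*j (N(j, W) = 9*(j + W) = 9*(W + j) = 9*W + 9*j)
b(I) = -12
n(Y, h) = 8 + 3*Y (n(Y, h) = (6 - 1*(-2)) + Y*3 = (6 + 2) + 3*Y = 8 + 3*Y)
(29650 + n(r(5)², b(N(a, -5)))) + 31006 = (29650 + (8 + 3*(-2)²)) + 31006 = (29650 + (8 + 3*4)) + 31006 = (29650 + (8 + 12)) + 31006 = (29650 + 20) + 31006 = 29670 + 31006 = 60676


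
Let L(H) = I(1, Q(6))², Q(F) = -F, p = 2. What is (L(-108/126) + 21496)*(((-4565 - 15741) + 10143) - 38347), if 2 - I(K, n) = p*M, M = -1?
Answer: -1043547120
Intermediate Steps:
I(K, n) = 4 (I(K, n) = 2 - 2*(-1) = 2 - 1*(-2) = 2 + 2 = 4)
L(H) = 16 (L(H) = 4² = 16)
(L(-108/126) + 21496)*(((-4565 - 15741) + 10143) - 38347) = (16 + 21496)*(((-4565 - 15741) + 10143) - 38347) = 21512*((-20306 + 10143) - 38347) = 21512*(-10163 - 38347) = 21512*(-48510) = -1043547120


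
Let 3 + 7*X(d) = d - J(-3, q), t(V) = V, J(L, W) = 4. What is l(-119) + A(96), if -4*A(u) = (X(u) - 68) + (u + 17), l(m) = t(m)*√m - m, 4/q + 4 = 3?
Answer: 732/7 - 119*I*√119 ≈ 104.57 - 1298.1*I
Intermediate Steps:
q = -4 (q = 4/(-4 + 3) = 4/(-1) = 4*(-1) = -4)
X(d) = -1 + d/7 (X(d) = -3/7 + (d - 1*4)/7 = -3/7 + (d - 4)/7 = -3/7 + (-4 + d)/7 = -3/7 + (-4/7 + d/7) = -1 + d/7)
l(m) = m^(3/2) - m (l(m) = m*√m - m = m^(3/2) - m)
A(u) = 13 - 2*u/7 (A(u) = -(((-1 + u/7) - 68) + (u + 17))/4 = -((-69 + u/7) + (17 + u))/4 = -(-52 + 8*u/7)/4 = 13 - 2*u/7)
l(-119) + A(96) = ((-119)^(3/2) - 1*(-119)) + (13 - 2/7*96) = (-119*I*√119 + 119) + (13 - 192/7) = (119 - 119*I*√119) - 101/7 = 732/7 - 119*I*√119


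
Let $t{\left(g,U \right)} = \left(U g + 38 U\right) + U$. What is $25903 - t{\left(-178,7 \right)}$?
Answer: $26876$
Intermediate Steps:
$t{\left(g,U \right)} = 39 U + U g$ ($t{\left(g,U \right)} = \left(38 U + U g\right) + U = 39 U + U g$)
$25903 - t{\left(-178,7 \right)} = 25903 - 7 \left(39 - 178\right) = 25903 - 7 \left(-139\right) = 25903 - -973 = 25903 + 973 = 26876$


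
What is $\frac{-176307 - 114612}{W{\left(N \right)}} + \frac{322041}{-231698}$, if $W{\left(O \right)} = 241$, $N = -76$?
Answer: $- \frac{67482962343}{55839218} \approx -1208.5$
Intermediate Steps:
$\frac{-176307 - 114612}{W{\left(N \right)}} + \frac{322041}{-231698} = \frac{-176307 - 114612}{241} + \frac{322041}{-231698} = \left(-176307 - 114612\right) \frac{1}{241} + 322041 \left(- \frac{1}{231698}\right) = \left(-290919\right) \frac{1}{241} - \frac{322041}{231698} = - \frac{290919}{241} - \frac{322041}{231698} = - \frac{67482962343}{55839218}$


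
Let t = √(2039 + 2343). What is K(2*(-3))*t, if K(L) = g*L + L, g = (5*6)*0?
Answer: -6*√4382 ≈ -397.18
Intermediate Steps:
g = 0 (g = 30*0 = 0)
K(L) = L (K(L) = 0*L + L = 0 + L = L)
t = √4382 ≈ 66.197
K(2*(-3))*t = (2*(-3))*√4382 = -6*√4382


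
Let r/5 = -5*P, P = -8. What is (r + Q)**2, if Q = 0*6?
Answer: 40000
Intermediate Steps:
Q = 0
r = 200 (r = 5*(-5*(-8)) = 5*40 = 200)
(r + Q)**2 = (200 + 0)**2 = 200**2 = 40000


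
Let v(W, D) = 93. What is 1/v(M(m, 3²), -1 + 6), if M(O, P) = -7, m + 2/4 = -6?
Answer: 1/93 ≈ 0.010753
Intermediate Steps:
m = -13/2 (m = -½ - 6 = -13/2 ≈ -6.5000)
1/v(M(m, 3²), -1 + 6) = 1/93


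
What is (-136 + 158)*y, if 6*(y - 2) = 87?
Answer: 363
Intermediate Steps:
y = 33/2 (y = 2 + (⅙)*87 = 2 + 29/2 = 33/2 ≈ 16.500)
(-136 + 158)*y = (-136 + 158)*(33/2) = 22*(33/2) = 363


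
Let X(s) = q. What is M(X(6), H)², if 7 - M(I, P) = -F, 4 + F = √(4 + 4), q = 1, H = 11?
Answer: 17 + 12*√2 ≈ 33.971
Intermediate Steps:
F = -4 + 2*√2 (F = -4 + √(4 + 4) = -4 + √8 = -4 + 2*√2 ≈ -1.1716)
X(s) = 1
M(I, P) = 3 + 2*√2 (M(I, P) = 7 - (-1)*(-4 + 2*√2) = 7 - (4 - 2*√2) = 7 + (-4 + 2*√2) = 3 + 2*√2)
M(X(6), H)² = (3 + 2*√2)²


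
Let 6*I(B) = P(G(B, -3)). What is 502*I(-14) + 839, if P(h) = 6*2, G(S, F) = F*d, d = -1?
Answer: 1843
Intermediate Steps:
G(S, F) = -F (G(S, F) = F*(-1) = -F)
P(h) = 12
I(B) = 2 (I(B) = (⅙)*12 = 2)
502*I(-14) + 839 = 502*2 + 839 = 1004 + 839 = 1843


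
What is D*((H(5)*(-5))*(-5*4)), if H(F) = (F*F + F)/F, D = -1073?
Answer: -643800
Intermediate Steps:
H(F) = (F + F²)/F (H(F) = (F² + F)/F = (F + F²)/F)
D*((H(5)*(-5))*(-5*4)) = -1073*(1 + 5)*(-5)*(-5*4) = -1073*6*(-5)*(-20) = -(-32190)*(-20) = -1073*600 = -643800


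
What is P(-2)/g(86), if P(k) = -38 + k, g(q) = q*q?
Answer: -10/1849 ≈ -0.0054083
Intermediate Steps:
g(q) = q**2
P(-2)/g(86) = (-38 - 2)/(86**2) = -40/7396 = -40*1/7396 = -10/1849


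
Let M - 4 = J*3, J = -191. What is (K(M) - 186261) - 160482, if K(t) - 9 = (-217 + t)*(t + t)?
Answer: 547734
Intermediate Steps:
M = -569 (M = 4 - 191*3 = 4 - 573 = -569)
K(t) = 9 + 2*t*(-217 + t) (K(t) = 9 + (-217 + t)*(t + t) = 9 + (-217 + t)*(2*t) = 9 + 2*t*(-217 + t))
(K(M) - 186261) - 160482 = ((9 - 434*(-569) + 2*(-569)²) - 186261) - 160482 = ((9 + 246946 + 2*323761) - 186261) - 160482 = ((9 + 246946 + 647522) - 186261) - 160482 = (894477 - 186261) - 160482 = 708216 - 160482 = 547734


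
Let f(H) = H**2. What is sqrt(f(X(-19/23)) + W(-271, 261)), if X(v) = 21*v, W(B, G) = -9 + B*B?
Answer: sqrt(39004729)/23 ≈ 271.54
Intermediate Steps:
W(B, G) = -9 + B**2
sqrt(f(X(-19/23)) + W(-271, 261)) = sqrt((21*(-19/23))**2 + (-9 + (-271)**2)) = sqrt((21*(-19*1/23))**2 + (-9 + 73441)) = sqrt((21*(-19/23))**2 + 73432) = sqrt((-399/23)**2 + 73432) = sqrt(159201/529 + 73432) = sqrt(39004729/529) = sqrt(39004729)/23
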